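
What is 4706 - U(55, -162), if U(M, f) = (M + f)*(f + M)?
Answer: -6743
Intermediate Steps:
U(M, f) = (M + f)**2 (U(M, f) = (M + f)*(M + f) = (M + f)**2)
4706 - U(55, -162) = 4706 - (55 - 162)**2 = 4706 - 1*(-107)**2 = 4706 - 1*11449 = 4706 - 11449 = -6743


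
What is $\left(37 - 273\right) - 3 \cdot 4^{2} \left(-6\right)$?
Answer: $-67968$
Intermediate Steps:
$\left(37 - 273\right) - 3 \cdot 4^{2} \left(-6\right) = - 236 \left(-3\right) 16 \left(-6\right) = - 236 \left(\left(-48\right) \left(-6\right)\right) = \left(-236\right) 288 = -67968$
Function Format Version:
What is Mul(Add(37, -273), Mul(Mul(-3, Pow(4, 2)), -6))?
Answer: -67968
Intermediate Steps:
Mul(Add(37, -273), Mul(Mul(-3, Pow(4, 2)), -6)) = Mul(-236, Mul(Mul(-3, 16), -6)) = Mul(-236, Mul(-48, -6)) = Mul(-236, 288) = -67968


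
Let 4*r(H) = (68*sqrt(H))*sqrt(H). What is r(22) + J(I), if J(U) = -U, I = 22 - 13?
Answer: 365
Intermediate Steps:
I = 9
r(H) = 17*H (r(H) = ((68*sqrt(H))*sqrt(H))/4 = (68*H)/4 = 17*H)
r(22) + J(I) = 17*22 - 1*9 = 374 - 9 = 365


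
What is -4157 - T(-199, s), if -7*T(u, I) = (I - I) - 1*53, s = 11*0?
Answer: -29152/7 ≈ -4164.6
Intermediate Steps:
s = 0
T(u, I) = 53/7 (T(u, I) = -((I - I) - 1*53)/7 = -(0 - 53)/7 = -⅐*(-53) = 53/7)
-4157 - T(-199, s) = -4157 - 1*53/7 = -4157 - 53/7 = -29152/7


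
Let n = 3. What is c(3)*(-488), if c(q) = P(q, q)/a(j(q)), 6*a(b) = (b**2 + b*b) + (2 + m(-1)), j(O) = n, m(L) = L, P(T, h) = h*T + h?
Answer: -35136/19 ≈ -1849.3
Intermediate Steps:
P(T, h) = h + T*h (P(T, h) = T*h + h = h + T*h)
j(O) = 3
a(b) = 1/6 + b**2/3 (a(b) = ((b**2 + b*b) + (2 - 1))/6 = ((b**2 + b**2) + 1)/6 = (2*b**2 + 1)/6 = (1 + 2*b**2)/6 = 1/6 + b**2/3)
c(q) = 6*q*(1 + q)/19 (c(q) = (q*(1 + q))/(1/6 + (1/3)*3**2) = (q*(1 + q))/(1/6 + (1/3)*9) = (q*(1 + q))/(1/6 + 3) = (q*(1 + q))/(19/6) = (q*(1 + q))*(6/19) = 6*q*(1 + q)/19)
c(3)*(-488) = ((6/19)*3*(1 + 3))*(-488) = ((6/19)*3*4)*(-488) = (72/19)*(-488) = -35136/19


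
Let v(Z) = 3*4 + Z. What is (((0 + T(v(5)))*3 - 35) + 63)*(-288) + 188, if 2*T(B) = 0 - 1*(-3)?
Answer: -9172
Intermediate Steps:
v(Z) = 12 + Z
T(B) = 3/2 (T(B) = (0 - 1*(-3))/2 = (0 + 3)/2 = (1/2)*3 = 3/2)
(((0 + T(v(5)))*3 - 35) + 63)*(-288) + 188 = (((0 + 3/2)*3 - 35) + 63)*(-288) + 188 = (((3/2)*3 - 35) + 63)*(-288) + 188 = ((9/2 - 35) + 63)*(-288) + 188 = (-61/2 + 63)*(-288) + 188 = (65/2)*(-288) + 188 = -9360 + 188 = -9172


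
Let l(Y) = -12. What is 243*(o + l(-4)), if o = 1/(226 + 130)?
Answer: -1037853/356 ≈ -2915.3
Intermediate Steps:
o = 1/356 ≈ 0.0028090
243*(o + l(-4)) = 243*(1/356 - 12) = 243*(-4271/356) = -1037853/356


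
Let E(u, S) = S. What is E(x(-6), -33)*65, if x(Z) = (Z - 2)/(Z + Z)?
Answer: -2145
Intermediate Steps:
x(Z) = (-2 + Z)/(2*Z) (x(Z) = (-2 + Z)/((2*Z)) = (-2 + Z)*(1/(2*Z)) = (-2 + Z)/(2*Z))
E(x(-6), -33)*65 = -33*65 = -2145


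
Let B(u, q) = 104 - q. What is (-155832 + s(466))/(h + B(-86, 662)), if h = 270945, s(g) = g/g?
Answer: -11987/20799 ≈ -0.57633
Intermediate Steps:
s(g) = 1
(-155832 + s(466))/(h + B(-86, 662)) = (-155832 + 1)/(270945 + (104 - 1*662)) = -155831/(270945 + (104 - 662)) = -155831/(270945 - 558) = -155831/270387 = -155831*1/270387 = -11987/20799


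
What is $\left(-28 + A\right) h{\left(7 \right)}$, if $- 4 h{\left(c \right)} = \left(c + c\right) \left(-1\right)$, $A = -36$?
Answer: $-224$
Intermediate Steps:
$h{\left(c \right)} = \frac{c}{2}$ ($h{\left(c \right)} = - \frac{\left(c + c\right) \left(-1\right)}{4} = - \frac{2 c \left(-1\right)}{4} = - \frac{\left(-2\right) c}{4} = \frac{c}{2}$)
$\left(-28 + A\right) h{\left(7 \right)} = \left(-28 - 36\right) \frac{1}{2} \cdot 7 = \left(-64\right) \frac{7}{2} = -224$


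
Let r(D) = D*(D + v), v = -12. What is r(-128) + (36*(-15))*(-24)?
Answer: 30880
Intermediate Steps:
r(D) = D*(-12 + D) (r(D) = D*(D - 12) = D*(-12 + D))
r(-128) + (36*(-15))*(-24) = -128*(-12 - 128) + (36*(-15))*(-24) = -128*(-140) - 540*(-24) = 17920 + 12960 = 30880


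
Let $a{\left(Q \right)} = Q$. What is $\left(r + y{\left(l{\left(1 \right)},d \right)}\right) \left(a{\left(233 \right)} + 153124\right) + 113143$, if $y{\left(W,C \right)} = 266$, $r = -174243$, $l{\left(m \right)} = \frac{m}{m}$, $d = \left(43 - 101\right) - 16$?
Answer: $-26680477646$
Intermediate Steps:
$d = -74$ ($d = -58 - 16 = -74$)
$l{\left(m \right)} = 1$
$\left(r + y{\left(l{\left(1 \right)},d \right)}\right) \left(a{\left(233 \right)} + 153124\right) + 113143 = \left(-174243 + 266\right) \left(233 + 153124\right) + 113143 = \left(-173977\right) 153357 + 113143 = -26680590789 + 113143 = -26680477646$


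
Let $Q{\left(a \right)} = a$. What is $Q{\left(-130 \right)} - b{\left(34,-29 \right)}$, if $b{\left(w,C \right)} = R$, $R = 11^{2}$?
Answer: $-251$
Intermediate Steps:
$R = 121$
$b{\left(w,C \right)} = 121$
$Q{\left(-130 \right)} - b{\left(34,-29 \right)} = -130 - 121 = -251$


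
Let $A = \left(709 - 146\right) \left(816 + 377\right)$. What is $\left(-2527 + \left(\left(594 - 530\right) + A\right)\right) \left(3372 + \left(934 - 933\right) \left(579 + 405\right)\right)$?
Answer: $2915017776$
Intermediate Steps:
$A = 671659$ ($A = 563 \cdot 1193 = 671659$)
$\left(-2527 + \left(\left(594 - 530\right) + A\right)\right) \left(3372 + \left(934 - 933\right) \left(579 + 405\right)\right) = \left(-2527 + \left(\left(594 - 530\right) + 671659\right)\right) \left(3372 + \left(934 - 933\right) \left(579 + 405\right)\right) = \left(-2527 + \left(64 + 671659\right)\right) \left(3372 + 1 \cdot 984\right) = \left(-2527 + 671723\right) \left(3372 + 984\right) = 669196 \cdot 4356 = 2915017776$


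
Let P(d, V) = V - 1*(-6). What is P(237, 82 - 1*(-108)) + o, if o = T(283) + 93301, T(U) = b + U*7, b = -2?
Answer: 95476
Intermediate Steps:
T(U) = -2 + 7*U (T(U) = -2 + U*7 = -2 + 7*U)
P(d, V) = 6 + V (P(d, V) = V + 6 = 6 + V)
o = 95280 (o = (-2 + 7*283) + 93301 = (-2 + 1981) + 93301 = 1979 + 93301 = 95280)
P(237, 82 - 1*(-108)) + o = (6 + (82 - 1*(-108))) + 95280 = (6 + (82 + 108)) + 95280 = (6 + 190) + 95280 = 196 + 95280 = 95476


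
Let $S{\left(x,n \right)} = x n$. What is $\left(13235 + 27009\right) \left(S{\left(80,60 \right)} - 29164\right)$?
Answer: $-980504816$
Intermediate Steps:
$S{\left(x,n \right)} = n x$
$\left(13235 + 27009\right) \left(S{\left(80,60 \right)} - 29164\right) = \left(13235 + 27009\right) \left(60 \cdot 80 - 29164\right) = 40244 \left(4800 - 29164\right) = 40244 \left(-24364\right) = -980504816$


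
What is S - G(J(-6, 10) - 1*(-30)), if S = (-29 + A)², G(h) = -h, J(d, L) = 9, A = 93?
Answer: 4135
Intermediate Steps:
S = 4096 (S = (-29 + 93)² = 64² = 4096)
S - G(J(-6, 10) - 1*(-30)) = 4096 - (-1)*(9 - 1*(-30)) = 4096 - (-1)*(9 + 30) = 4096 - (-1)*39 = 4096 - 1*(-39) = 4096 + 39 = 4135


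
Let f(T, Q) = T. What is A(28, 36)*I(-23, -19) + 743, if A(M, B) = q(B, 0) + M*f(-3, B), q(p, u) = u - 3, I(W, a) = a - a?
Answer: 743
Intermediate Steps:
I(W, a) = 0
q(p, u) = -3 + u
A(M, B) = -3 - 3*M (A(M, B) = (-3 + 0) + M*(-3) = -3 - 3*M)
A(28, 36)*I(-23, -19) + 743 = (-3 - 3*28)*0 + 743 = (-3 - 84)*0 + 743 = -87*0 + 743 = 0 + 743 = 743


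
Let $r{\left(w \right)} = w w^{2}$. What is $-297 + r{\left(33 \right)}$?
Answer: $35640$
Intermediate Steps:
$r{\left(w \right)} = w^{3}$
$-297 + r{\left(33 \right)} = -297 + 33^{3} = -297 + 35937 = 35640$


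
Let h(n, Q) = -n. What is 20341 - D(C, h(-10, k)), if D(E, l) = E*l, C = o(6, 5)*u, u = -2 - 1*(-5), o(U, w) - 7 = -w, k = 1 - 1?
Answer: 20281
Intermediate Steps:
k = 0
o(U, w) = 7 - w
u = 3 (u = -2 + 5 = 3)
C = 6 (C = (7 - 1*5)*3 = (7 - 5)*3 = 2*3 = 6)
20341 - D(C, h(-10, k)) = 20341 - 6*(-1*(-10)) = 20341 - 6*10 = 20341 - 1*60 = 20341 - 60 = 20281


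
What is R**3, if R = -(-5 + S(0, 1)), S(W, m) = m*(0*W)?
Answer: 125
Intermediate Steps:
S(W, m) = 0 (S(W, m) = m*0 = 0)
R = 5 (R = -(-5 + 0) = -1*(-5) = 5)
R**3 = 5**3 = 125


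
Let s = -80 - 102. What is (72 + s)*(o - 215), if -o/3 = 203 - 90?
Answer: 60940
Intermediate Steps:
o = -339 (o = -3*(203 - 90) = -3*113 = -339)
s = -182
(72 + s)*(o - 215) = (72 - 182)*(-339 - 215) = -110*(-554) = 60940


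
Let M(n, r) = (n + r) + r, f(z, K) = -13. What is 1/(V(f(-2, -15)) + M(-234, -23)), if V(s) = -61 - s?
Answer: -1/328 ≈ -0.0030488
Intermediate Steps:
M(n, r) = n + 2*r
1/(V(f(-2, -15)) + M(-234, -23)) = 1/((-61 - 1*(-13)) + (-234 + 2*(-23))) = 1/((-61 + 13) + (-234 - 46)) = 1/(-48 - 280) = 1/(-328) = -1/328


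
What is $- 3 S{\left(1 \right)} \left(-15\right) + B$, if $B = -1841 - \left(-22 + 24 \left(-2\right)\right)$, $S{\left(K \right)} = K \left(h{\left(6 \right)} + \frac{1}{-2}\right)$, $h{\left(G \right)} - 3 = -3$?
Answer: $- \frac{3587}{2} \approx -1793.5$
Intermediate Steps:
$h{\left(G \right)} = 0$ ($h{\left(G \right)} = 3 - 3 = 0$)
$S{\left(K \right)} = - \frac{K}{2}$ ($S{\left(K \right)} = K \left(0 + \frac{1}{-2}\right) = K \left(0 - \frac{1}{2}\right) = K \left(- \frac{1}{2}\right) = - \frac{K}{2}$)
$B = -1771$ ($B = -1841 - \left(-22 - 48\right) = -1841 - -70 = -1841 + 70 = -1771$)
$- 3 S{\left(1 \right)} \left(-15\right) + B = - 3 \left(\left(- \frac{1}{2}\right) 1\right) \left(-15\right) - 1771 = \left(-3\right) \left(- \frac{1}{2}\right) \left(-15\right) - 1771 = \frac{3}{2} \left(-15\right) - 1771 = - \frac{45}{2} - 1771 = - \frac{3587}{2}$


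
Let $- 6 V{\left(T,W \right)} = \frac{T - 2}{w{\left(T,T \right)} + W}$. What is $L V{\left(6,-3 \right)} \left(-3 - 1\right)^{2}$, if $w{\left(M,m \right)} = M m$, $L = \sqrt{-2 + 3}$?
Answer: $- \frac{32}{99} \approx -0.32323$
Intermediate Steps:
$L = 1$ ($L = \sqrt{1} = 1$)
$V{\left(T,W \right)} = - \frac{-2 + T}{6 \left(W + T^{2}\right)}$ ($V{\left(T,W \right)} = - \frac{\left(T - 2\right) \frac{1}{T T + W}}{6} = - \frac{\left(-2 + T\right) \frac{1}{T^{2} + W}}{6} = - \frac{\left(-2 + T\right) \frac{1}{W + T^{2}}}{6} = - \frac{\frac{1}{W + T^{2}} \left(-2 + T\right)}{6} = - \frac{-2 + T}{6 \left(W + T^{2}\right)}$)
$L V{\left(6,-3 \right)} \left(-3 - 1\right)^{2} = 1 \frac{2 - 6}{6 \left(-3 + 6^{2}\right)} \left(-3 - 1\right)^{2} = 1 \frac{2 - 6}{6 \left(-3 + 36\right)} \left(-4\right)^{2} = 1 \cdot \frac{1}{6} \cdot \frac{1}{33} \left(-4\right) 16 = 1 \left(- \frac{2}{99}\right) 16 = \left(- \frac{2}{99}\right) 16 = - \frac{32}{99}$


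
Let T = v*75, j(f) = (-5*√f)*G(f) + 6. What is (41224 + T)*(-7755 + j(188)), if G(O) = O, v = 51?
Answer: -349084701 - 84692120*√47 ≈ -9.2970e+8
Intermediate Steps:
j(f) = 6 - 5*f^(3/2) (j(f) = (-5*√f)*f + 6 = -5*f^(3/2) + 6 = 6 - 5*f^(3/2))
T = 3825 (T = 51*75 = 3825)
(41224 + T)*(-7755 + j(188)) = (41224 + 3825)*(-7755 + (6 - 1880*√47)) = 45049*(-7755 + (6 - 1880*√47)) = 45049*(-7749 - 1880*√47) = -349084701 - 84692120*√47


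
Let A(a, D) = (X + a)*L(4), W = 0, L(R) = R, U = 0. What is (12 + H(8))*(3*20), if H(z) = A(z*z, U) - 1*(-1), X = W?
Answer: 16140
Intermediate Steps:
X = 0
A(a, D) = 4*a (A(a, D) = (0 + a)*4 = a*4 = 4*a)
H(z) = 1 + 4*z**2 (H(z) = 4*(z*z) - 1*(-1) = 4*z**2 + 1 = 1 + 4*z**2)
(12 + H(8))*(3*20) = (12 + (1 + 4*8**2))*(3*20) = (12 + (1 + 4*64))*60 = (12 + (1 + 256))*60 = (12 + 257)*60 = 269*60 = 16140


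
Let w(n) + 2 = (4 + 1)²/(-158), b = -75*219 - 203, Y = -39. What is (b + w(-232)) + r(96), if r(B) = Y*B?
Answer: -3219117/158 ≈ -20374.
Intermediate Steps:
r(B) = -39*B
b = -16628 (b = -16425 - 203 = -16628)
w(n) = -341/158 (w(n) = -2 + (4 + 1)²/(-158) = -2 + 5²*(-1/158) = -2 + 25*(-1/158) = -2 - 25/158 = -341/158)
(b + w(-232)) + r(96) = (-16628 - 341/158) - 39*96 = -2627565/158 - 3744 = -3219117/158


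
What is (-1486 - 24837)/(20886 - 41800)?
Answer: 26323/20914 ≈ 1.2586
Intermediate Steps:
(-1486 - 24837)/(20886 - 41800) = -26323/(-20914) = -26323*(-1/20914) = 26323/20914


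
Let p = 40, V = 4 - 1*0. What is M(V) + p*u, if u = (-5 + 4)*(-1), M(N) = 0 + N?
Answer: 44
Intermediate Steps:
V = 4 (V = 4 + 0 = 4)
M(N) = N
u = 1 (u = -1*(-1) = 1)
M(V) + p*u = 4 + 40*1 = 4 + 40 = 44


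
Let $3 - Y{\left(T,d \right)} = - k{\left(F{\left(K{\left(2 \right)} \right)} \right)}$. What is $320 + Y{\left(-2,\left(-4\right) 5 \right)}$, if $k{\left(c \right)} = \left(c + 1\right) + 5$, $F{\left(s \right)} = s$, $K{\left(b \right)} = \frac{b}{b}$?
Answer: $330$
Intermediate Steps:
$K{\left(b \right)} = 1$
$k{\left(c \right)} = 6 + c$ ($k{\left(c \right)} = \left(1 + c\right) + 5 = 6 + c$)
$Y{\left(T,d \right)} = 10$ ($Y{\left(T,d \right)} = 3 - - (6 + 1) = 3 - \left(-1\right) 7 = 3 - -7 = 3 + 7 = 10$)
$320 + Y{\left(-2,\left(-4\right) 5 \right)} = 320 + 10 = 330$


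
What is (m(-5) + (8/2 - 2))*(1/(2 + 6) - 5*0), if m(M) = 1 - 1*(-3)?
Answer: ¾ ≈ 0.75000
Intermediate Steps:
m(M) = 4 (m(M) = 1 + 3 = 4)
(m(-5) + (8/2 - 2))*(1/(2 + 6) - 5*0) = (4 + (8/2 - 2))*(1/(2 + 6) - 5*0) = (4 + (8*(½) - 2))*(1/8 + 0) = (4 + (4 - 2))*(⅛ + 0) = (4 + 2)*(⅛) = 6*(⅛) = ¾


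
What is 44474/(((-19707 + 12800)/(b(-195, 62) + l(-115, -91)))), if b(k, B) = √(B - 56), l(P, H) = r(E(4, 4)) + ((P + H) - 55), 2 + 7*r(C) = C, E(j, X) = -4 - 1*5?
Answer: 81743212/48349 - 44474*√6/6907 ≈ 1674.9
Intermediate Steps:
E(j, X) = -9 (E(j, X) = -4 - 5 = -9)
r(C) = -2/7 + C/7
l(P, H) = -396/7 + H + P (l(P, H) = (-2/7 + (⅐)*(-9)) + ((P + H) - 55) = (-2/7 - 9/7) + ((H + P) - 55) = -11/7 + (-55 + H + P) = -396/7 + H + P)
b(k, B) = √(-56 + B)
44474/(((-19707 + 12800)/(b(-195, 62) + l(-115, -91)))) = 44474/(((-19707 + 12800)/(√(-56 + 62) + (-396/7 - 91 - 115)))) = 44474/((-6907/(√6 - 1838/7))) = 44474/((-6907/(-1838/7 + √6))) = 44474*(1838/48349 - √6/6907) = 81743212/48349 - 44474*√6/6907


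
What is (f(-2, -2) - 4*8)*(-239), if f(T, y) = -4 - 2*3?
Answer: 10038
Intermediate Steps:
f(T, y) = -10 (f(T, y) = -4 - 6 = -10)
(f(-2, -2) - 4*8)*(-239) = (-10 - 4*8)*(-239) = (-10 - 32)*(-239) = -42*(-239) = 10038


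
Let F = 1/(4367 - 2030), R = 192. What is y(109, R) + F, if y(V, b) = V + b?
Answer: 703438/2337 ≈ 301.00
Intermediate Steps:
F = 1/2337 ≈ 0.00042790
y(109, R) + F = (109 + 192) + 1/2337 = 301 + 1/2337 = 703438/2337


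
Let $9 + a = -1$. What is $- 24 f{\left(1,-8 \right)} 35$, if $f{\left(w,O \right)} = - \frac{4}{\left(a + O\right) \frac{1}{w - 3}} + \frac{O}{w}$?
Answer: $\frac{21280}{3} \approx 7093.3$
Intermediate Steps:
$a = -10$ ($a = -9 - 1 = -10$)
$f{\left(w,O \right)} = \frac{O}{w} - \frac{4 \left(-3 + w\right)}{-10 + O}$ ($f{\left(w,O \right)} = - \frac{4}{\left(-10 + O\right) \frac{1}{w - 3}} + \frac{O}{w} = - \frac{4}{\left(-10 + O\right) \frac{1}{-3 + w}} + \frac{O}{w} = - \frac{4}{\frac{1}{-3 + w} \left(-10 + O\right)} + \frac{O}{w} = - 4 \frac{-3 + w}{-10 + O} + \frac{O}{w} = - \frac{4 \left(-3 + w\right)}{-10 + O} + \frac{O}{w} = \frac{O}{w} - \frac{4 \left(-3 + w\right)}{-10 + O}$)
$- 24 f{\left(1,-8 \right)} 35 = - 24 \frac{\left(-8\right)^{2} - -80 - 4 \cdot 1^{2} + 12 \cdot 1}{1 \left(-10 - 8\right)} 35 = - 24 \cdot 1 \frac{1}{-18} \left(64 + 80 - 4 + 12\right) 35 = - 24 \cdot 1 \left(- \frac{1}{18}\right) \left(64 + 80 - 4 + 12\right) 35 = - 24 \cdot 1 \left(- \frac{1}{18}\right) 152 \cdot 35 = \left(-24\right) \left(- \frac{76}{9}\right) 35 = \frac{608}{3} \cdot 35 = \frac{21280}{3}$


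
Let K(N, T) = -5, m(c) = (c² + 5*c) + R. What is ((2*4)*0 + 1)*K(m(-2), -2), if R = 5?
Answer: -5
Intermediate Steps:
m(c) = 5 + c² + 5*c (m(c) = (c² + 5*c) + 5 = 5 + c² + 5*c)
((2*4)*0 + 1)*K(m(-2), -2) = ((2*4)*0 + 1)*(-5) = (8*0 + 1)*(-5) = (0 + 1)*(-5) = 1*(-5) = -5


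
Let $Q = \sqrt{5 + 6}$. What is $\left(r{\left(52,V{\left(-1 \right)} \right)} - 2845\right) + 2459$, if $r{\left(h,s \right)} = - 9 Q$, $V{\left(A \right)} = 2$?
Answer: $-386 - 9 \sqrt{11} \approx -415.85$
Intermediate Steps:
$Q = \sqrt{11} \approx 3.3166$
$r{\left(h,s \right)} = - 9 \sqrt{11}$
$\left(r{\left(52,V{\left(-1 \right)} \right)} - 2845\right) + 2459 = \left(- 9 \sqrt{11} - 2845\right) + 2459 = \left(-2845 - 9 \sqrt{11}\right) + 2459 = -386 - 9 \sqrt{11}$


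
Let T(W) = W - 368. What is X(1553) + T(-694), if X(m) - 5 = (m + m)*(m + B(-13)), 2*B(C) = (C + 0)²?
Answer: 5085018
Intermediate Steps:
B(C) = C²/2 (B(C) = (C + 0)²/2 = C²/2)
T(W) = -368 + W
X(m) = 5 + 2*m*(169/2 + m) (X(m) = 5 + (m + m)*(m + (½)*(-13)²) = 5 + (2*m)*(m + (½)*169) = 5 + (2*m)*(m + 169/2) = 5 + (2*m)*(169/2 + m) = 5 + 2*m*(169/2 + m))
X(1553) + T(-694) = (5 + 2*1553² + 169*1553) + (-368 - 694) = (5 + 2*2411809 + 262457) - 1062 = (5 + 4823618 + 262457) - 1062 = 5086080 - 1062 = 5085018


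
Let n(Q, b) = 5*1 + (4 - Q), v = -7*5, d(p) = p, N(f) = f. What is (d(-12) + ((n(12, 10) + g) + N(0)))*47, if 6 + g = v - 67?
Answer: -5781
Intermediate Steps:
v = -35
g = -108 (g = -6 + (-35 - 67) = -6 - 102 = -108)
n(Q, b) = 9 - Q (n(Q, b) = 5 + (4 - Q) = 9 - Q)
(d(-12) + ((n(12, 10) + g) + N(0)))*47 = (-12 + (((9 - 1*12) - 108) + 0))*47 = (-12 + (((9 - 12) - 108) + 0))*47 = (-12 + ((-3 - 108) + 0))*47 = (-12 + (-111 + 0))*47 = (-12 - 111)*47 = -123*47 = -5781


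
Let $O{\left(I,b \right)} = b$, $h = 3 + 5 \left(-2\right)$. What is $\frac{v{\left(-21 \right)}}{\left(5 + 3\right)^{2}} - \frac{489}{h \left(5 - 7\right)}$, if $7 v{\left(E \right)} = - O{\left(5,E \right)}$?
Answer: $- \frac{15627}{448} \approx -34.882$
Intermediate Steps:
$h = -7$ ($h = 3 - 10 = -7$)
$v{\left(E \right)} = - \frac{E}{7}$ ($v{\left(E \right)} = \frac{\left(-1\right) E}{7} = - \frac{E}{7}$)
$\frac{v{\left(-21 \right)}}{\left(5 + 3\right)^{2}} - \frac{489}{h \left(5 - 7\right)} = \frac{\left(- \frac{1}{7}\right) \left(-21\right)}{\left(5 + 3\right)^{2}} - \frac{489}{\left(-7\right) \left(5 - 7\right)} = \frac{3}{8^{2}} - \frac{489}{\left(-7\right) \left(5 - 7\right)} = \frac{3}{64} - \frac{489}{\left(-7\right) \left(5 - 7\right)} = 3 \cdot \frac{1}{64} - \frac{489}{\left(-7\right) \left(-2\right)} = \frac{3}{64} - \frac{489}{14} = - \frac{15627}{448}$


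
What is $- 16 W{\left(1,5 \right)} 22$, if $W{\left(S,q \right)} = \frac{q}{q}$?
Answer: $-352$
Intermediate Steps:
$W{\left(S,q \right)} = 1$
$- 16 W{\left(1,5 \right)} 22 = \left(-16\right) 1 \cdot 22 = \left(-16\right) 22 = -352$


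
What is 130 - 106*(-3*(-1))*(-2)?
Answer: 766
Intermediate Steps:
130 - 106*(-3*(-1))*(-2) = 130 - 318*(-2) = 130 - 106*(-6) = 130 + 636 = 766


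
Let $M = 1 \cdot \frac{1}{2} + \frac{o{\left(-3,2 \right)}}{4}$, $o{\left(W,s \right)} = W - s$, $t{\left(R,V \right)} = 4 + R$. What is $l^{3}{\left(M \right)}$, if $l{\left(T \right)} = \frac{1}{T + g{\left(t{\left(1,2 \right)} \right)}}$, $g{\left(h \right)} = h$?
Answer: $\frac{64}{4913} \approx 0.013027$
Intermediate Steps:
$M = - \frac{3}{4}$ ($M = 1 \cdot \frac{1}{2} + \frac{-3 - 2}{4} = 1 \cdot \frac{1}{2} + \left(-3 - 2\right) \frac{1}{4} = \frac{1}{2} - \frac{5}{4} = - \frac{3}{4} \approx -0.75$)
$l{\left(T \right)} = \frac{1}{5 + T}$ ($l{\left(T \right)} = \frac{1}{T + \left(4 + 1\right)} = \frac{1}{T + 5} = \frac{1}{5 + T}$)
$l^{3}{\left(M \right)} = \left(\frac{1}{5 - \frac{3}{4}}\right)^{3} = \left(\frac{1}{\frac{17}{4}}\right)^{3} = \left(\frac{4}{17}\right)^{3} = \frac{64}{4913}$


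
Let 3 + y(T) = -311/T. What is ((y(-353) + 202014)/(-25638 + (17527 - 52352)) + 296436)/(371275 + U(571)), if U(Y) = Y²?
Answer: 3163446186605/7441560754862 ≈ 0.42511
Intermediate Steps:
y(T) = -3 - 311/T
((y(-353) + 202014)/(-25638 + (17527 - 52352)) + 296436)/(371275 + U(571)) = (((-3 - 311/(-353)) + 202014)/(-25638 + (17527 - 52352)) + 296436)/(371275 + 571²) = (((-3 - 311*(-1/353)) + 202014)/(-25638 - 34825) + 296436)/(371275 + 326041) = (((-3 + 311/353) + 202014)/(-60463) + 296436)/697316 = ((-748/353 + 202014)*(-1/60463) + 296436)*(1/697316) = ((71310194/353)*(-1/60463) + 296436)*(1/697316) = (-71310194/21343439 + 296436)*(1/697316) = (6326892373210/21343439)*(1/697316) = 3163446186605/7441560754862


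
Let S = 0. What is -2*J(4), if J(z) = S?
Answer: 0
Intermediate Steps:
J(z) = 0
-2*J(4) = -2*0 = 0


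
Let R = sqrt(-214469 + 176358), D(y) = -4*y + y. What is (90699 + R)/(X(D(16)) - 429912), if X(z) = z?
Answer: -30233/143320 - I*sqrt(38111)/429960 ≈ -0.21095 - 0.00045404*I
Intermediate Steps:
D(y) = -3*y
R = I*sqrt(38111) (R = sqrt(-38111) = I*sqrt(38111) ≈ 195.22*I)
(90699 + R)/(X(D(16)) - 429912) = (90699 + I*sqrt(38111))/(-3*16 - 429912) = (90699 + I*sqrt(38111))/(-48 - 429912) = (90699 + I*sqrt(38111))/(-429960) = (90699 + I*sqrt(38111))*(-1/429960) = -30233/143320 - I*sqrt(38111)/429960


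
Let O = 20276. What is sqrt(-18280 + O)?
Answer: 2*sqrt(499) ≈ 44.677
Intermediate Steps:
sqrt(-18280 + O) = sqrt(-18280 + 20276) = sqrt(1996) = 2*sqrt(499)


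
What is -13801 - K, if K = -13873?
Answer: 72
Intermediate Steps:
-13801 - K = -13801 - 1*(-13873) = -13801 + 13873 = 72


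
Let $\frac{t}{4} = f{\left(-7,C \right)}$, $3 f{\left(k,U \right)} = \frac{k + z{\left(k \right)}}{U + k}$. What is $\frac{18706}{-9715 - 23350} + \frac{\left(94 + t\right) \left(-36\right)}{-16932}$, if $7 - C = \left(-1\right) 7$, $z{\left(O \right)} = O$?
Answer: $- \frac{1019668}{2744395} \approx -0.37155$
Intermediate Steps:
$C = 14$ ($C = 7 - \left(-1\right) 7 = 7 - -7 = 7 + 7 = 14$)
$f{\left(k,U \right)} = \frac{2 k}{3 \left(U + k\right)}$ ($f{\left(k,U \right)} = \frac{\left(k + k\right) \frac{1}{U + k}}{3} = \frac{2 k \frac{1}{U + k}}{3} = \frac{2 k}{3 \left(U + k\right)}$)
$t = - \frac{8}{3}$ ($t = 4 \cdot \frac{2}{3} \left(-7\right) \frac{1}{14 - 7} = 4 \cdot \frac{2}{3} \left(-7\right) \frac{1}{7} = 4 \left(- \frac{2}{3}\right) = - \frac{8}{3} \approx -2.6667$)
$\frac{18706}{-9715 - 23350} + \frac{\left(94 + t\right) \left(-36\right)}{-16932} = \frac{18706}{-9715 - 23350} + \frac{\left(94 - \frac{8}{3}\right) \left(-36\right)}{-16932} = \frac{18706}{-9715 - 23350} + \frac{274}{3} \left(-36\right) \left(- \frac{1}{16932}\right) = \frac{18706}{-33065} - - \frac{274}{1411} = 18706 \left(- \frac{1}{33065}\right) + \frac{274}{1411} = - \frac{18706}{33065} + \frac{274}{1411} = - \frac{1019668}{2744395}$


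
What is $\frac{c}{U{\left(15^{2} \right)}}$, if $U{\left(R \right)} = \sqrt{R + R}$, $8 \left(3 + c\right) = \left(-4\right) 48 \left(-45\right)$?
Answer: $\frac{359 \sqrt{2}}{10} \approx 50.77$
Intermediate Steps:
$c = 1077$ ($c = -3 + \frac{\left(-4\right) 48 \left(-45\right)}{8} = -3 + \frac{\left(-192\right) \left(-45\right)}{8} = -3 + \frac{1}{8} \cdot 8640 = -3 + 1080 = 1077$)
$U{\left(R \right)} = \sqrt{2} \sqrt{R}$ ($U{\left(R \right)} = \sqrt{2 R} = \sqrt{2} \sqrt{R}$)
$\frac{c}{U{\left(15^{2} \right)}} = \frac{1077}{\sqrt{2} \sqrt{15^{2}}} = \frac{1077}{\sqrt{2} \sqrt{225}} = \frac{1077}{\sqrt{2} \cdot 15} = \frac{1077}{15 \sqrt{2}} = 1077 \frac{\sqrt{2}}{30} = \frac{359 \sqrt{2}}{10}$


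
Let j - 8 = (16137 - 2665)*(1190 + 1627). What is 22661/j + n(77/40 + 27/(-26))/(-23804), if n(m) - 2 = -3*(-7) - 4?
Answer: -45409891/225844211032 ≈ -0.00020107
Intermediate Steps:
n(m) = 19 (n(m) = 2 + (-3*(-7) - 4) = 2 + (21 - 4) = 2 + 17 = 19)
j = 37950632 (j = 8 + (16137 - 2665)*(1190 + 1627) = 8 + 13472*2817 = 8 + 37950624 = 37950632)
22661/j + n(77/40 + 27/(-26))/(-23804) = 22661/37950632 + 19/(-23804) = 22661*(1/37950632) + 19*(-1/23804) = 22661/37950632 - 19/23804 = -45409891/225844211032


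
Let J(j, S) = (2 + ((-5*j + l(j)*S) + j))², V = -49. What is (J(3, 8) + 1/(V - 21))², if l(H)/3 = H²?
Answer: 8823983129361/4900 ≈ 1.8008e+9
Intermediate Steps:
l(H) = 3*H²
J(j, S) = (2 - 4*j + 3*S*j²)² (J(j, S) = (2 + ((-5*j + (3*j²)*S) + j))² = (2 + ((-5*j + 3*S*j²) + j))² = (2 + (-4*j + 3*S*j²))² = (2 - 4*j + 3*S*j²)²)
(J(3, 8) + 1/(V - 21))² = ((2 - 4*3 + 3*8*3²)² + 1/(-49 - 21))² = ((2 - 12 + 3*8*9)² + 1/(-70))² = ((2 - 12 + 216)² - 1/70)² = (206² - 1/70)² = (42436 - 1/70)² = (2970519/70)² = 8823983129361/4900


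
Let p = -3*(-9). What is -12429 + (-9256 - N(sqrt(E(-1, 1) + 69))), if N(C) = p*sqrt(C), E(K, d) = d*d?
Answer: -21685 - 27*70**(1/4) ≈ -21763.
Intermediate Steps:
p = 27
E(K, d) = d**2
N(C) = 27*sqrt(C)
-12429 + (-9256 - N(sqrt(E(-1, 1) + 69))) = -12429 + (-9256 - 27*sqrt(sqrt(1**2 + 69))) = -12429 + (-9256 - 27*sqrt(sqrt(1 + 69))) = -12429 + (-9256 - 27*sqrt(sqrt(70))) = -12429 + (-9256 - 27*70**(1/4)) = -21685 - 27*70**(1/4)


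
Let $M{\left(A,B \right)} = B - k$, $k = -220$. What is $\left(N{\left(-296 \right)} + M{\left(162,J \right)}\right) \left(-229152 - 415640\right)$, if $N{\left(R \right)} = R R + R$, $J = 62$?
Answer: $-56485068784$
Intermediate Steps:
$M{\left(A,B \right)} = 220 + B$ ($M{\left(A,B \right)} = B - -220 = B + 220 = 220 + B$)
$N{\left(R \right)} = R + R^{2}$ ($N{\left(R \right)} = R^{2} + R = R + R^{2}$)
$\left(N{\left(-296 \right)} + M{\left(162,J \right)}\right) \left(-229152 - 415640\right) = \left(- 296 \left(1 - 296\right) + \left(220 + 62\right)\right) \left(-229152 - 415640\right) = \left(\left(-296\right) \left(-295\right) + 282\right) \left(-644792\right) = \left(87320 + 282\right) \left(-644792\right) = 87602 \left(-644792\right) = -56485068784$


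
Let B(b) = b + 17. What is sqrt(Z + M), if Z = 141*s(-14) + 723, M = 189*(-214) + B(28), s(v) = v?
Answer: 6*I*sqrt(1157) ≈ 204.09*I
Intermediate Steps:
B(b) = 17 + b
M = -40401 (M = 189*(-214) + (17 + 28) = -40446 + 45 = -40401)
Z = -1251 (Z = 141*(-14) + 723 = -1974 + 723 = -1251)
sqrt(Z + M) = sqrt(-1251 - 40401) = sqrt(-41652) = 6*I*sqrt(1157)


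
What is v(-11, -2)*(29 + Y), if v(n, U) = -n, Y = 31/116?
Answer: 37345/116 ≈ 321.94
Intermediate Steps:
Y = 31/116 (Y = 31*(1/116) = 31/116 ≈ 0.26724)
v(-11, -2)*(29 + Y) = (-1*(-11))*(29 + 31/116) = 11*(3395/116) = 37345/116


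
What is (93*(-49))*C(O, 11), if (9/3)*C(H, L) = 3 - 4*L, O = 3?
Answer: 62279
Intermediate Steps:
C(H, L) = 1 - 4*L/3 (C(H, L) = (3 - 4*L)/3 = 1 - 4*L/3)
(93*(-49))*C(O, 11) = (93*(-49))*(1 - 4/3*11) = -4557*(1 - 44/3) = -4557*(-41/3) = 62279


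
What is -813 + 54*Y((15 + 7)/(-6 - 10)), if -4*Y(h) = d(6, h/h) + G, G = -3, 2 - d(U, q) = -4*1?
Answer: -1707/2 ≈ -853.50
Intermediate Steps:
d(U, q) = 6 (d(U, q) = 2 - (-4) = 2 - 1*(-4) = 2 + 4 = 6)
Y(h) = -3/4 (Y(h) = -(6 - 3)/4 = -1/4*3 = -3/4)
-813 + 54*Y((15 + 7)/(-6 - 10)) = -813 + 54*(-3/4) = -813 - 81/2 = -1707/2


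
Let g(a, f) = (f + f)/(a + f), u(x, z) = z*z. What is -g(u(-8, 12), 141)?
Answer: -94/95 ≈ -0.98947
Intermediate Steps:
u(x, z) = z**2
g(a, f) = 2*f/(a + f) (g(a, f) = (2*f)/(a + f) = 2*f/(a + f))
-g(u(-8, 12), 141) = -2*141/(12**2 + 141) = -2*141/(144 + 141) = -2*141/285 = -1*94/95 = -94/95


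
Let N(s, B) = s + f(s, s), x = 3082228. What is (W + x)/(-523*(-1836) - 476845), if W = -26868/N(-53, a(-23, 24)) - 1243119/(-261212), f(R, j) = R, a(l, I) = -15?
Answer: 42674666845123/6692068330388 ≈ 6.3769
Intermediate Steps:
N(s, B) = 2*s (N(s, B) = s + s = 2*s)
W = 3575007315/13844236 (W = -26868/(2*(-53)) - 1243119/(-261212) = -26868/(-106) - 1243119*(-1/261212) = -26868*(-1/106) + 1243119/261212 = 13434/53 + 1243119/261212 = 3575007315/13844236 ≈ 258.23)
(W + x)/(-523*(-1836) - 476845) = (3575007315/13844236 + 3082228)/(-523*(-1836) - 476845) = 42674666845123/(13844236*(960228 - 476845)) = (42674666845123/13844236)/483383 = (42674666845123/13844236)*(1/483383) = 42674666845123/6692068330388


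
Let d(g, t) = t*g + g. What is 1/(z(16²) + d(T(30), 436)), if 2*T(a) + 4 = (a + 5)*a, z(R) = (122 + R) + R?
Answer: 1/229185 ≈ 4.3633e-6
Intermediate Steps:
z(R) = 122 + 2*R
T(a) = -2 + a*(5 + a)/2 (T(a) = -2 + ((a + 5)*a)/2 = -2 + ((5 + a)*a)/2 = -2 + (a*(5 + a))/2 = -2 + a*(5 + a)/2)
d(g, t) = g + g*t (d(g, t) = g*t + g = g + g*t)
1/(z(16²) + d(T(30), 436)) = 1/((122 + 2*16²) + (-2 + (½)*30² + (5/2)*30)*(1 + 436)) = 1/((122 + 2*256) + (-2 + (½)*900 + 75)*437) = 1/((122 + 512) + (-2 + 450 + 75)*437) = 1/(634 + 523*437) = 1/(634 + 228551) = 1/229185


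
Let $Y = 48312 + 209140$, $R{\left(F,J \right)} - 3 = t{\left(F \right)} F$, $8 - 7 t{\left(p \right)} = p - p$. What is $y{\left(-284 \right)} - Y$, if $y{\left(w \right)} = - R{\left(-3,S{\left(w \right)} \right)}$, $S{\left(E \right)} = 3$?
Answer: $- \frac{1802161}{7} \approx -2.5745 \cdot 10^{5}$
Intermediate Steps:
$t{\left(p \right)} = \frac{8}{7}$ ($t{\left(p \right)} = \frac{8}{7} - \frac{p - p}{7} = \frac{8}{7} - 0 = \frac{8}{7} + 0 = \frac{8}{7}$)
$R{\left(F,J \right)} = 3 + \frac{8 F}{7}$
$Y = 257452$
$y{\left(w \right)} = \frac{3}{7}$ ($y{\left(w \right)} = - (3 + \frac{8}{7} \left(-3\right)) = - (3 - \frac{24}{7}) = \left(-1\right) \left(- \frac{3}{7}\right) = \frac{3}{7}$)
$y{\left(-284 \right)} - Y = \frac{3}{7} - 257452 = - \frac{1802161}{7}$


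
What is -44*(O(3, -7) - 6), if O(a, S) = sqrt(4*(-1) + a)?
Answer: 264 - 44*I ≈ 264.0 - 44.0*I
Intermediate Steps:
O(a, S) = sqrt(-4 + a)
-44*(O(3, -7) - 6) = -44*(sqrt(-4 + 3) - 6) = -44*(sqrt(-1) - 6) = -44*(I - 6) = -44*(-6 + I) = 264 - 44*I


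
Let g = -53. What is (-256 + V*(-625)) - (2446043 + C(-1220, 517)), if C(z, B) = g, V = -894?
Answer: -1887496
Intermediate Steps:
C(z, B) = -53
(-256 + V*(-625)) - (2446043 + C(-1220, 517)) = (-256 - 894*(-625)) - (2446043 - 53) = (-256 + 558750) - 1*2445990 = 558494 - 2445990 = -1887496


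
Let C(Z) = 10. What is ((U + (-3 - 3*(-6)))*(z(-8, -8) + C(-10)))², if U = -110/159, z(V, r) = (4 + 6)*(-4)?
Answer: 517562500/2809 ≈ 1.8425e+5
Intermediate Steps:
z(V, r) = -40 (z(V, r) = 10*(-4) = -40)
U = -110/159 (U = -110*1/159 = -110/159 ≈ -0.69182)
((U + (-3 - 3*(-6)))*(z(-8, -8) + C(-10)))² = ((-110/159 + (-3 - 3*(-6)))*(-40 + 10))² = ((-110/159 + (-3 + 18))*(-30))² = ((-110/159 + 15)*(-30))² = ((2275/159)*(-30))² = (-22750/53)² = 517562500/2809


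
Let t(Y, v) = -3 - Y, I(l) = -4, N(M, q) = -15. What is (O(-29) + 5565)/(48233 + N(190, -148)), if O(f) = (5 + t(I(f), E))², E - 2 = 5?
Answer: 5601/48218 ≈ 0.11616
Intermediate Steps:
E = 7 (E = 2 + 5 = 7)
O(f) = 36 (O(f) = (5 + (-3 - 1*(-4)))² = (5 + (-3 + 4))² = (5 + 1)² = 6² = 36)
(O(-29) + 5565)/(48233 + N(190, -148)) = (36 + 5565)/(48233 - 15) = 5601/48218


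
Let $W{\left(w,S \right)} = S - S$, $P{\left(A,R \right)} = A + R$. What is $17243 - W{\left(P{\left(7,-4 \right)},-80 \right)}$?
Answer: $17243$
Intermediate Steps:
$W{\left(w,S \right)} = 0$
$17243 - W{\left(P{\left(7,-4 \right)},-80 \right)} = 17243 - 0 = 17243 + 0 = 17243$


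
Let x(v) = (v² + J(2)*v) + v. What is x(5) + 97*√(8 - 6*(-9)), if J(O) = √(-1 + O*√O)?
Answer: 30 + 5*√(-1 + 2*√2) + 97*√62 ≈ 800.54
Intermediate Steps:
J(O) = √(-1 + O^(3/2))
x(v) = v + v² + v*√(-1 + 2*√2) (x(v) = (v² + √(-1 + 2^(3/2))*v) + v = (v² + √(-1 + 2*√2)*v) + v = (v² + v*√(-1 + 2*√2)) + v = v + v² + v*√(-1 + 2*√2))
x(5) + 97*√(8 - 6*(-9)) = 5*(1 + 5 + √(-1 + 2*√2)) + 97*√(8 - 6*(-9)) = 5*(6 + √(-1 + 2*√2)) + 97*√(8 + 54) = (30 + 5*√(-1 + 2*√2)) + 97*√62 = 30 + 5*√(-1 + 2*√2) + 97*√62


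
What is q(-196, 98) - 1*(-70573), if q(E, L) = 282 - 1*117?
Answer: 70738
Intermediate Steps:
q(E, L) = 165 (q(E, L) = 282 - 117 = 165)
q(-196, 98) - 1*(-70573) = 165 - 1*(-70573) = 165 + 70573 = 70738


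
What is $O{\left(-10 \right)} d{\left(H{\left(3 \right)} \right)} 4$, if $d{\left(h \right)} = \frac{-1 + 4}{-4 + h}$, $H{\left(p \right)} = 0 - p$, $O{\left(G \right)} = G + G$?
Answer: $\frac{240}{7} \approx 34.286$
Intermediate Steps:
$O{\left(G \right)} = 2 G$
$H{\left(p \right)} = - p$
$d{\left(h \right)} = \frac{3}{-4 + h}$
$O{\left(-10 \right)} d{\left(H{\left(3 \right)} \right)} 4 = 2 \left(-10\right) \frac{3}{-4 - 3} \cdot 4 = - 20 \frac{3}{-4 - 3} \cdot 4 = - 20 \frac{3}{-7} \cdot 4 = - 20 \cdot 3 \left(- \frac{1}{7}\right) 4 = \left(-20\right) \left(- \frac{3}{7}\right) 4 = \frac{60}{7} \cdot 4 = \frac{240}{7}$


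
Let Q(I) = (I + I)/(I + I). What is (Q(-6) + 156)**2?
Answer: 24649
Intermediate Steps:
Q(I) = 1 (Q(I) = (2*I)/((2*I)) = (2*I)*(1/(2*I)) = 1)
(Q(-6) + 156)**2 = (1 + 156)**2 = 157**2 = 24649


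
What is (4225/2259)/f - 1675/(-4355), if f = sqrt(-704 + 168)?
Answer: 5/13 - 4225*I*sqrt(134)/605412 ≈ 0.38462 - 0.080785*I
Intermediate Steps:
f = 2*I*sqrt(134) (f = sqrt(-536) = 2*I*sqrt(134) ≈ 23.152*I)
(4225/2259)/f - 1675/(-4355) = (4225/2259)/((2*I*sqrt(134))) - 1675/(-4355) = (4225*(1/2259))*(-I*sqrt(134)/268) - 1675*(-1/4355) = 4225*(-I*sqrt(134)/268)/2259 + 5/13 = -4225*I*sqrt(134)/605412 + 5/13 = 5/13 - 4225*I*sqrt(134)/605412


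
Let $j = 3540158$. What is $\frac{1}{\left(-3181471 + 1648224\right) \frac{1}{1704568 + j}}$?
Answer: $- \frac{5244726}{1533247} \approx -3.4207$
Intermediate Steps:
$\frac{1}{\left(-3181471 + 1648224\right) \frac{1}{1704568 + j}} = \frac{1}{\left(-3181471 + 1648224\right) \frac{1}{1704568 + 3540158}} = \frac{1}{\left(-1533247\right) \frac{1}{5244726}} = \frac{1}{- \frac{1533247}{5244726}} = - \frac{5244726}{1533247}$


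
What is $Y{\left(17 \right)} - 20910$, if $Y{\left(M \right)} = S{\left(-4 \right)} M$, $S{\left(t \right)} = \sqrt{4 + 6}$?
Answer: $-20910 + 17 \sqrt{10} \approx -20856.0$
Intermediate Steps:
$S{\left(t \right)} = \sqrt{10}$
$Y{\left(M \right)} = M \sqrt{10}$ ($Y{\left(M \right)} = \sqrt{10} M = M \sqrt{10}$)
$Y{\left(17 \right)} - 20910 = 17 \sqrt{10} - 20910 = -20910 + 17 \sqrt{10}$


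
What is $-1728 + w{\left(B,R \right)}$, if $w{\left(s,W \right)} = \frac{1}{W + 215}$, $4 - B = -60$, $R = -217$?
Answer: $- \frac{3457}{2} \approx -1728.5$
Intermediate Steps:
$B = 64$ ($B = 4 - -60 = 4 + 60 = 64$)
$w{\left(s,W \right)} = \frac{1}{215 + W}$
$-1728 + w{\left(B,R \right)} = -1728 + \frac{1}{215 - 217} = -1728 + \frac{1}{-2} = -1728 - \frac{1}{2} = - \frac{3457}{2}$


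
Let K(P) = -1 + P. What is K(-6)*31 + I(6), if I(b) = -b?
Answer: -223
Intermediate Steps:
K(-6)*31 + I(6) = (-1 - 6)*31 - 1*6 = -7*31 - 6 = -217 - 6 = -223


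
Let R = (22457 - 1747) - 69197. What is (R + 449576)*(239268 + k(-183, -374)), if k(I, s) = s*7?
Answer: 94917711850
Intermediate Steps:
R = -48487 (R = 20710 - 69197 = -48487)
k(I, s) = 7*s
(R + 449576)*(239268 + k(-183, -374)) = (-48487 + 449576)*(239268 + 7*(-374)) = 401089*(239268 - 2618) = 401089*236650 = 94917711850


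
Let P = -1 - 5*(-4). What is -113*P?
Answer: -2147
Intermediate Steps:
P = 19 (P = -1 + 20 = 19)
-113*P = -113*19 = -2147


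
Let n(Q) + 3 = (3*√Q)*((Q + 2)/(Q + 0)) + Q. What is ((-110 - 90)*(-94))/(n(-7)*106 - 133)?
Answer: -156998800/12490843 - 29892000*I*√7/12490843 ≈ -12.569 - 6.3316*I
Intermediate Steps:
n(Q) = -3 + Q + 3*(2 + Q)/√Q (n(Q) = -3 + ((3*√Q)*((Q + 2)/(Q + 0)) + Q) = -3 + ((3*√Q)*((2 + Q)/Q) + Q) = -3 + (3*(2 + Q)/√Q + Q) = -3 + (Q + 3*(2 + Q)/√Q) = -3 + Q + 3*(2 + Q)/√Q)
((-110 - 90)*(-94))/(n(-7)*106 - 133) = ((-110 - 90)*(-94))/((-3 - 7 + 3*√(-7) + 6/√(-7))*106 - 133) = (-200*(-94))/((-3 - 7 + 3*(I*√7) + 6*(-I*√7/7))*106 - 133) = 18800/((-3 - 7 + 3*I*√7 - 6*I*√7/7)*106 - 133) = 18800/((-10 + 15*I*√7/7)*106 - 133) = 18800/((-1060 + 1590*I*√7/7) - 133) = 18800/(-1193 + 1590*I*√7/7)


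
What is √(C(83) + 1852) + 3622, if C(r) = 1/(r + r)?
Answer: 3622 + √51033878/166 ≈ 3665.0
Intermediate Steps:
C(r) = 1/(2*r)
√(C(83) + 1852) + 3622 = √((½)/83 + 1852) + 3622 = √((½)*(1/83) + 1852) + 3622 = √(1/166 + 1852) + 3622 = √(307433/166) + 3622 = √51033878/166 + 3622 = 3622 + √51033878/166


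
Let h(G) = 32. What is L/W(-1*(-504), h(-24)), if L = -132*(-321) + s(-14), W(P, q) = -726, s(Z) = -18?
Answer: -7059/121 ≈ -58.339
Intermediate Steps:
L = 42354 (L = -132*(-321) - 18 = 42372 - 18 = 42354)
L/W(-1*(-504), h(-24)) = 42354/(-726) = 42354*(-1/726) = -7059/121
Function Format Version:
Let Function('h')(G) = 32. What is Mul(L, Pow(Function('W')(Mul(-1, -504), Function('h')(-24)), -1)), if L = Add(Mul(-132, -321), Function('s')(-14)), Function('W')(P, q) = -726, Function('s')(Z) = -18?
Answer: Rational(-7059, 121) ≈ -58.339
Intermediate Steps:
L = 42354 (L = Add(Mul(-132, -321), -18) = Add(42372, -18) = 42354)
Mul(L, Pow(Function('W')(Mul(-1, -504), Function('h')(-24)), -1)) = Mul(42354, Pow(-726, -1)) = Mul(42354, Rational(-1, 726)) = Rational(-7059, 121)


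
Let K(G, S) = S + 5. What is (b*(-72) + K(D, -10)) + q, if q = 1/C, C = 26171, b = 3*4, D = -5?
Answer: -22742598/26171 ≈ -869.00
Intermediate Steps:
K(G, S) = 5 + S
b = 12
q = 1/26171 ≈ 3.8210e-5
(b*(-72) + K(D, -10)) + q = (12*(-72) + (5 - 10)) + 1/26171 = (-864 - 5) + 1/26171 = -869 + 1/26171 = -22742598/26171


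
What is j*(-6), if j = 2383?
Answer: -14298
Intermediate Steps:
j*(-6) = 2383*(-6) = -14298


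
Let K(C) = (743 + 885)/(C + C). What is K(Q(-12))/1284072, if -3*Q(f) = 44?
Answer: -37/856048 ≈ -4.3222e-5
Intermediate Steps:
Q(f) = -44/3 (Q(f) = -⅓*44 = -44/3)
K(C) = 814/C (K(C) = 1628/((2*C)) = 1628*(1/(2*C)) = 814/C)
K(Q(-12))/1284072 = (814/(-44/3))/1284072 = (814*(-3/44))*(1/1284072) = -111/2*1/1284072 = -37/856048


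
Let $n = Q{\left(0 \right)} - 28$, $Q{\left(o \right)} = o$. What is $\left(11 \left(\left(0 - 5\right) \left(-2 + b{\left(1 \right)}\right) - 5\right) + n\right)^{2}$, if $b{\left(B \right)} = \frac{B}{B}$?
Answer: $784$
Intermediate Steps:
$b{\left(B \right)} = 1$
$n = -28$ ($n = 0 - 28 = -28$)
$\left(11 \left(\left(0 - 5\right) \left(-2 + b{\left(1 \right)}\right) - 5\right) + n\right)^{2} = \left(11 \left(\left(0 - 5\right) \left(-2 + 1\right) - 5\right) - 28\right)^{2} = \left(11 \left(\left(-5\right) \left(-1\right) - 5\right) - 28\right)^{2} = \left(11 \left(5 - 5\right) - 28\right)^{2} = \left(11 \cdot 0 - 28\right)^{2} = \left(0 - 28\right)^{2} = \left(-28\right)^{2} = 784$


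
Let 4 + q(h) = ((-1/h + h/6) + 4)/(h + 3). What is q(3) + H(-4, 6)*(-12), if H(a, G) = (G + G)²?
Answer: -62327/36 ≈ -1731.3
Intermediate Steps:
H(a, G) = 4*G² (H(a, G) = (2*G)² = 4*G²)
q(h) = -4 + (4 - 1/h + h/6)/(3 + h) (q(h) = -4 + ((-1/h + h/6) + 4)/(h + 3) = -4 + ((-1/h + h*(⅙)) + 4)/(3 + h) = -4 + ((-1/h + h/6) + 4)/(3 + h) = -4 + (4 - 1/h + h/6)/(3 + h))
q(3) + H(-4, 6)*(-12) = (⅙)*(-6 - 48*3 - 23*3²)/(3*(3 + 3)) + (4*6²)*(-12) = (⅙)*(⅓)*(-6 - 144 - 23*9)/6 + (4*36)*(-12) = (⅙)*(⅓)*(⅙)*(-6 - 144 - 207) + 144*(-12) = (⅙)*(⅓)*(⅙)*(-357) - 1728 = -119/36 - 1728 = -62327/36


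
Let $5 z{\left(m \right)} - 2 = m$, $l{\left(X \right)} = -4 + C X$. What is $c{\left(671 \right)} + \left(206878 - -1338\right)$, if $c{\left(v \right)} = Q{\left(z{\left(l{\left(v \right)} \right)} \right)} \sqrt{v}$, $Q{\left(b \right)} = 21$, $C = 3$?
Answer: $208216 + 21 \sqrt{671} \approx 2.0876 \cdot 10^{5}$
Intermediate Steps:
$l{\left(X \right)} = -4 + 3 X$
$z{\left(m \right)} = \frac{2}{5} + \frac{m}{5}$
$c{\left(v \right)} = 21 \sqrt{v}$
$c{\left(671 \right)} + \left(206878 - -1338\right) = 21 \sqrt{671} + \left(206878 - -1338\right) = 21 \sqrt{671} + \left(206878 + 1338\right) = 21 \sqrt{671} + 208216 = 208216 + 21 \sqrt{671}$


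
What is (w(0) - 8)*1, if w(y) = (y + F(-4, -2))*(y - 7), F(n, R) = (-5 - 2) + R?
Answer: 55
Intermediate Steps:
F(n, R) = -7 + R
w(y) = (-9 + y)*(-7 + y) (w(y) = (y + (-7 - 2))*(y - 7) = (y - 9)*(-7 + y) = (-9 + y)*(-7 + y))
(w(0) - 8)*1 = ((63 + 0**2 - 16*0) - 8)*1 = ((63 + 0 + 0) - 8)*1 = (63 - 8)*1 = 55*1 = 55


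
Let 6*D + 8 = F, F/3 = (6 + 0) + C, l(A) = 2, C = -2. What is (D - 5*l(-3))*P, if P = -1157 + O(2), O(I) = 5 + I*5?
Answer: 31976/3 ≈ 10659.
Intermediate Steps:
O(I) = 5 + 5*I
F = 12 (F = 3*((6 + 0) - 2) = 3*(6 - 2) = 3*4 = 12)
D = ⅔ (D = -4/3 + (⅙)*12 = -4/3 + 2 = ⅔ ≈ 0.66667)
P = -1142 (P = -1157 + (5 + 5*2) = -1157 + (5 + 10) = -1157 + 15 = -1142)
(D - 5*l(-3))*P = (⅔ - 5*2)*(-1142) = (⅔ - 10)*(-1142) = -28/3*(-1142) = 31976/3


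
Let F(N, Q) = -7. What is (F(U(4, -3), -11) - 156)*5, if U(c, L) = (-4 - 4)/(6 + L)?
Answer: -815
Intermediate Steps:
U(c, L) = -8/(6 + L)
(F(U(4, -3), -11) - 156)*5 = (-7 - 156)*5 = -163*5 = -815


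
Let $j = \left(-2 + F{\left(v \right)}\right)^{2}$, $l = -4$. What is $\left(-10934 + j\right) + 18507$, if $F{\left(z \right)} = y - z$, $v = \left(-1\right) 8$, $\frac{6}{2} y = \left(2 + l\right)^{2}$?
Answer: $\frac{68641}{9} \approx 7626.8$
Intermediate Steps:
$y = \frac{4}{3}$ ($y = \frac{\left(2 - 4\right)^{2}}{3} = \frac{\left(-2\right)^{2}}{3} = \frac{1}{3} \cdot 4 = \frac{4}{3} \approx 1.3333$)
$v = -8$
$F{\left(z \right)} = \frac{4}{3} - z$
$j = \frac{484}{9}$ ($j = \left(-2 + \left(\frac{4}{3} - -8\right)\right)^{2} = \left(-2 + \left(\frac{4}{3} + 8\right)\right)^{2} = \left(-2 + \frac{28}{3}\right)^{2} = \left(\frac{22}{3}\right)^{2} = \frac{484}{9} \approx 53.778$)
$\left(-10934 + j\right) + 18507 = \left(-10934 + \frac{484}{9}\right) + 18507 = - \frac{97922}{9} + 18507 = \frac{68641}{9}$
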